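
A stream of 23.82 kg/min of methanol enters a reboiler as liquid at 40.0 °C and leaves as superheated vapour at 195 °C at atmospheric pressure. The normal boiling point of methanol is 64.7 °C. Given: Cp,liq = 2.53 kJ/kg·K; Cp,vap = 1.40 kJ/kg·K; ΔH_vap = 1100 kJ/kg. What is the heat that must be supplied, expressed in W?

liquid 40.0→64.7 °C: 62.491 kJ/kg
vaporisation at 64.7 °C: 1100 kJ/kg
vapour 64.7→195 °C: 182.42 kJ/kg
Δh = 62.491 + 1100 + 182.42 = 1344.9 kJ/kg
Q = ṁ·Δh = 23.82 kg/min × 1344.9 kJ/kg = 32036 kJ/min
|Q| = 533.93 kW = 533930 W

Q = 534000 W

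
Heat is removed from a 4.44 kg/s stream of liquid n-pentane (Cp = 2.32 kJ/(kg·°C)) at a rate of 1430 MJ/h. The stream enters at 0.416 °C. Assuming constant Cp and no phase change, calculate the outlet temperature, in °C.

T_out = -38.1 °C

Q = 1430 MJ/h = 397.22 kJ/s
ΔT = Q/(ṁ·Cp) = 397.22/(4.44×2.32) = 38.562 K
T_out = 0.416 − 38.562 = -38.146 °C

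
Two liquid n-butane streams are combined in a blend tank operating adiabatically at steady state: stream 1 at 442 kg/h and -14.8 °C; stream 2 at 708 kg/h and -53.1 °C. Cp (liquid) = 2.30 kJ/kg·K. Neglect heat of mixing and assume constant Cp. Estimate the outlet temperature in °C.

Energy balance with Q = 0: Σ ṁᵢCp,ᵢ(T_out − Tᵢ) = 0
Σ ṁᵢCp,ᵢTᵢ = 442×2.30×-14.8 + 708×2.30×-53.1 = -101510
Σ ṁᵢCp,ᵢ = 442×2.30 + 708×2.30 = 2645
T_out = -101510 / 2645 = -38.379 °C

T_out = -38.4 °C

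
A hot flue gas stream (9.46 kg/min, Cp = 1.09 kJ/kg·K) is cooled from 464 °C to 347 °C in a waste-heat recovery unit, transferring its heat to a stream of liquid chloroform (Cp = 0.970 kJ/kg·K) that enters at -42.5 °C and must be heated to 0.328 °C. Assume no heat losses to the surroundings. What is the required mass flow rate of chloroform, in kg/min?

Heat released by hot stream: Q = 9.46 × 1.09 × (464 − 347) = 1206.4 kJ/min
Energy balance on cold side (adiabatic exchanger): Q = ṁ_c·Cp_c·(T_c,out − T_c,in)
ṁ_c = 1206.4 / [0.970 × (0.328 − -42.5)] = 29.04 kg/min

ṁ_c = 29.0 kg/min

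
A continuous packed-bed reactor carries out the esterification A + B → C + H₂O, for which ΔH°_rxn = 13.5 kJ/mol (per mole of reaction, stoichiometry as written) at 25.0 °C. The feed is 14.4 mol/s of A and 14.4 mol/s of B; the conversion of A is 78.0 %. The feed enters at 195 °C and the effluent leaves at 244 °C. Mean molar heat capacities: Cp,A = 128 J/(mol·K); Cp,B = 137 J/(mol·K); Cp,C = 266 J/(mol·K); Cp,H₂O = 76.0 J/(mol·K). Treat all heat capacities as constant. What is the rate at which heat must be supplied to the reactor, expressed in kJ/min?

Extent of reaction ξ = 0.780 × 14.4 = 11.232 mol/s
Reaction term: ξ·ΔH°_rxn = 11.232 × 13.5 = 151.63 kJ/s
Sensible, feed 195→25 °C: -648.72 kJ/s
Outlet flows (mol/s): A 3.168, B 3.168, C 11.232, H₂O 11.232
Sensible, products 25→244 °C: 1025.1 kJ/s
Q = ΔH = 528.02 kJ/s = 528.02 kW
Heat supplied = 31681 kJ/min

Q_in = 31700 kJ/min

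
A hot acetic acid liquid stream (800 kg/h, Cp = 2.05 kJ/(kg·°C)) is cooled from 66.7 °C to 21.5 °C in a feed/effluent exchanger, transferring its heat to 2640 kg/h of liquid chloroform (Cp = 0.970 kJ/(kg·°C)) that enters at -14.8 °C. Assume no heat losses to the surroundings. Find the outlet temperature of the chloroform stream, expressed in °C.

T_c,out = 14.1 °C

Heat released by hot stream: Q = 800 × 2.05 × (66.7 − 21.5) = 74128 kJ/h
Energy balance on cold side (adiabatic exchanger): Q = ṁ_c·Cp_c·(T_c,out − T_c,in)
T_c,out = -14.8 + 74128/(2640 × 0.970) = 14.147 °C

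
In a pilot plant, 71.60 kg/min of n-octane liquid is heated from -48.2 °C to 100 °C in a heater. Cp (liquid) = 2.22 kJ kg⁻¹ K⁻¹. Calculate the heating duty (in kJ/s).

Q = ṁ·Cp·ΔT = 71.60 × 2.22 × (100 − -48.2) = 23557 kJ/min
Converting: 23557 / 60 s = 392.61 kW

Q = 393 kJ/s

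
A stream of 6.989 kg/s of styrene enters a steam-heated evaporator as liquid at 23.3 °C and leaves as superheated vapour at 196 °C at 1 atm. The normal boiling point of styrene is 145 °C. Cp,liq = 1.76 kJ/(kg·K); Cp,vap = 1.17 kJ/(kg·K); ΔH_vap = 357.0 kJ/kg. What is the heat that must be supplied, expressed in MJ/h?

Q = 15900 MJ/h

liquid 23.3→145 °C: 214.19 kJ/kg
vaporisation at 145 °C: 357 kJ/kg
vapour 145→196 °C: 59.67 kJ/kg
Δh = 214.19 + 357 + 59.67 = 630.86 kJ/kg
Q = ṁ·Δh = 6.989 kg/s × 630.86 kJ/kg = 4409.1 kJ/s
|Q| = 4409.1 kW = 15873 MJ/h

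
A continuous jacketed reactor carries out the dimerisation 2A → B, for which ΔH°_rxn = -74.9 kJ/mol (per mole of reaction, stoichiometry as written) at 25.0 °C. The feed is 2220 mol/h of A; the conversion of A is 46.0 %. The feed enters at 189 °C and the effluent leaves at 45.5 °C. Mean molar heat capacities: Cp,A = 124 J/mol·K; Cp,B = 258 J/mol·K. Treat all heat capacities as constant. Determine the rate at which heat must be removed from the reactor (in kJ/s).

Extent of reaction ξ = 0.460 × 2220 / 2 = 510.6 mol/h
Reaction term: ξ·ΔH°_rxn = 510.6 × -74.9 = -38244 kJ/h
Sensible, feed 189→25 °C: -45146 kJ/h
Outlet flows (mol/h): A 1198.8, B 510.6
Sensible, products 25→45.5 °C: 5747.9 kJ/h
Q = ΔH = -77642 kJ/h = -21.567 kW
Heat removed = 21.567 kJ/s

Q_out = 21.6 kJ/s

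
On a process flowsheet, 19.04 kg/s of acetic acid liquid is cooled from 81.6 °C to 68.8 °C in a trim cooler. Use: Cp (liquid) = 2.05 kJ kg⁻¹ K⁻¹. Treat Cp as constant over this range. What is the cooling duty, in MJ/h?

Q_c = 1800 MJ/h

Q = ṁ·Cp·ΔT = 19.04 × 2.05 × (68.8 − 81.6) = -499.61 kJ/s
Cooling duty = 1798.6 MJ/h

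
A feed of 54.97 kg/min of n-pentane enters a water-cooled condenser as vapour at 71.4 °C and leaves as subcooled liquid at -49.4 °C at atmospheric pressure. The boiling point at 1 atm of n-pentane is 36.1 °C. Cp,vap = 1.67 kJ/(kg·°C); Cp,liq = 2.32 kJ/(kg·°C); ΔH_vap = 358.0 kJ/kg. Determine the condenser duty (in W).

vapour 71.4→36.1 °C: -58.951 kJ/kg
condensation at 36.1 °C: -358 kJ/kg
liquid 36.1→-49.4 °C: -198.36 kJ/kg
Δh = -58.951 + -358 + -198.36 = -615.31 kJ/kg
Q = ṁ·Δh = 54.97 kg/min × -615.31 kJ/kg = -33824 kJ/min
|Q| = 563.73 kW = 563730 W

Q_c = 564000 W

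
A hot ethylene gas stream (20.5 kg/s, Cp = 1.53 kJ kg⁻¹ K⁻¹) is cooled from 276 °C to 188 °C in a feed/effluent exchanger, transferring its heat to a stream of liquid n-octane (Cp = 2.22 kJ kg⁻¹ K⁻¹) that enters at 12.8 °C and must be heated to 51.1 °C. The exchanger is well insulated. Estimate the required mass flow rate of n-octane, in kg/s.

ṁ_c = 32.5 kg/s

Heat released by hot stream: Q = 20.5 × 1.53 × (276 − 188) = 2760.1 kJ/s
Energy balance on cold side (adiabatic exchanger): Q = ṁ_c·Cp_c·(T_c,out − T_c,in)
ṁ_c = 2760.1 / [2.22 × (51.1 − 12.8)] = 32.462 kg/s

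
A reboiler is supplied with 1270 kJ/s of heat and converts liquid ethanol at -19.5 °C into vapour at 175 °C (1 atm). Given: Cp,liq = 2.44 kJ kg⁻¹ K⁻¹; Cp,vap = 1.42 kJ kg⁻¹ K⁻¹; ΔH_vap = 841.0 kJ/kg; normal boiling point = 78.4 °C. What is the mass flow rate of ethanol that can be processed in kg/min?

ṁ = 62.6 kg/min

Δh = 2.44×(78.4−-19.5) + 841.0 + 1.42×(175−78.4) = 1217 kJ/kg
Q = 1270 kJ/s = 1270 kJ/s = 76200 kJ/min
ṁ = Q/Δh = 76200 / 1217 = 62.611 kg/min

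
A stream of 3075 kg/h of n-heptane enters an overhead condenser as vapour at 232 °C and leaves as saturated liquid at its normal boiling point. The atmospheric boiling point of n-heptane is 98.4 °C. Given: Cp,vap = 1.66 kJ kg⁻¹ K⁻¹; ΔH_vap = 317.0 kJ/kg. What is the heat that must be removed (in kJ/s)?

vapour 232→98.4 °C: -221.78 kJ/kg
condensation at 98.4 °C: -317 kJ/kg
Δh = -221.78 + -317 = -538.78 kJ/kg
Q = ṁ·Δh = 3075 kg/h × -538.78 kJ/kg = -1.6567e+06 kJ/h
|Q| = 460.2 kW

Q_c = 460 kJ/s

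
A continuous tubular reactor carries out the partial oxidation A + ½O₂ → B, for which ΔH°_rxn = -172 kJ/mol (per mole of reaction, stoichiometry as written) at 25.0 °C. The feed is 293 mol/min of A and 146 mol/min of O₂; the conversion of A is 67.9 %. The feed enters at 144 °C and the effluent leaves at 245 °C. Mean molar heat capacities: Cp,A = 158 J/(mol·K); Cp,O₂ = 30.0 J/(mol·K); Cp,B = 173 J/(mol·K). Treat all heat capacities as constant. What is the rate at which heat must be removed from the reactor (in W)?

Extent of reaction ξ = 0.679 × 293 = 198.95 mol/min
Reaction term: ξ·ΔH°_rxn = 198.95 × -172 = -34219 kJ/min
Sensible, feed 144→25 °C: -6030.2 kJ/min
Outlet flows (mol/min): A 94.053, O₂ 46.526, B 198.95
Sensible, products 25→245 °C: 11148 kJ/min
Q = ΔH = -29101 kJ/min = -485.01 kW
Heat removed = 485010 W

Q_out = 485000 W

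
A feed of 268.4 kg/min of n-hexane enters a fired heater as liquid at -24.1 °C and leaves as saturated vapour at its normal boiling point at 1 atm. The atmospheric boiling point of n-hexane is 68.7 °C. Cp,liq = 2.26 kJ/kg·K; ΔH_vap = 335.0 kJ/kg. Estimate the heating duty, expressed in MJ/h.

liquid -24.1→68.7 °C: 209.73 kJ/kg
vaporisation at 68.7 °C: 335 kJ/kg
Δh = 209.73 + 335 = 544.73 kJ/kg
Q = ṁ·Δh = 268.4 kg/min × 544.73 kJ/kg = 146200 kJ/min
|Q| = 2436.7 kW = 8772.3 MJ/h

Q = 8770 MJ/h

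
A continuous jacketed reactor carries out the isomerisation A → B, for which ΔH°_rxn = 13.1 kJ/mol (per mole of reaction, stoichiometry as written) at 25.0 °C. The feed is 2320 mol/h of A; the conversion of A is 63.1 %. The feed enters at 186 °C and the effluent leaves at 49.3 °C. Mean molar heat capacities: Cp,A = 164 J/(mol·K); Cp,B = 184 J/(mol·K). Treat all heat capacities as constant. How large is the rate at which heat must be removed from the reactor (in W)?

Extent of reaction ξ = 0.631 × 2320 = 1463.9 mol/h
Reaction term: ξ·ΔH°_rxn = 1463.9 × 13.1 = 19177 kJ/h
Sensible, feed 186→25 °C: -61257 kJ/h
Outlet flows (mol/h): A 856.08, B 1463.9
Sensible, products 25→49.3 °C: 9957.1 kJ/h
Q = ΔH = -32123 kJ/h = -8.923 kW
Heat removed = 8923 W

Q_out = 8920 W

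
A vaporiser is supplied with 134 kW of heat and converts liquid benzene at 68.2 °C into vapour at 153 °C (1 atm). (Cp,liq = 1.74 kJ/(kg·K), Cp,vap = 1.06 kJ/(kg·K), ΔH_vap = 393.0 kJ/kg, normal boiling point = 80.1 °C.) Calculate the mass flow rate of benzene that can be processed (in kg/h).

ṁ = 983 kg/h

Δh = 1.74×(80.1−68.2) + 393.0 + 1.06×(153−80.1) = 490.98 kJ/kg
Q = 134 kW = 134 kJ/s = 482400 kJ/h
ṁ = Q/Δh = 482400 / 490.98 = 982.52 kg/h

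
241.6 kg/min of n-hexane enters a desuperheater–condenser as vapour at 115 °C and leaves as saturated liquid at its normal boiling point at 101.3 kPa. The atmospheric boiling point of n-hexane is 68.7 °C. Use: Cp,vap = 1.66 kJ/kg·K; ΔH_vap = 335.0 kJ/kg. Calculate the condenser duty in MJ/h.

vapour 115→68.7 °C: -76.858 kJ/kg
condensation at 68.7 °C: -335 kJ/kg
Δh = -76.858 + -335 = -411.86 kJ/kg
Q = ṁ·Δh = 241.6 kg/min × -411.86 kJ/kg = -99505 kJ/min
|Q| = 1658.4 kW = 5970.3 MJ/h

Q_c = 5970 MJ/h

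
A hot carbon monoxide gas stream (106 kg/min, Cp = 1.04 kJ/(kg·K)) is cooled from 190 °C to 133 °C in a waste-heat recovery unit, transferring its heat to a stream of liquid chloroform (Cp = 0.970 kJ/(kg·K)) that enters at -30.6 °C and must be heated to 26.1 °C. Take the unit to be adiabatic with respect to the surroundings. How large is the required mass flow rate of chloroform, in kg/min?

Heat released by hot stream: Q = 106 × 1.04 × (190 − 133) = 6283.7 kJ/min
Energy balance on cold side (adiabatic exchanger): Q = ṁ_c·Cp_c·(T_c,out − T_c,in)
ṁ_c = 6283.7 / [0.970 × (26.1 − -30.6)] = 114.25 kg/min

ṁ_c = 114 kg/min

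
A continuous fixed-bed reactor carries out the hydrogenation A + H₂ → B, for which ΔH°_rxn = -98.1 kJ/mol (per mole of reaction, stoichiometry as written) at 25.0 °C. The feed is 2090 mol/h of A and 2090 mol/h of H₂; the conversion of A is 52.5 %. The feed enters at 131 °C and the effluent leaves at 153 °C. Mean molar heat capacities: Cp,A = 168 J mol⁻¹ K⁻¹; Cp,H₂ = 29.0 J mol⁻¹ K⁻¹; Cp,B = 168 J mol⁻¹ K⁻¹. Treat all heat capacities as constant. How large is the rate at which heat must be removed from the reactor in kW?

Extent of reaction ξ = 0.525 × 2090 = 1097.2 mol/h
Reaction term: ξ·ΔH°_rxn = 1097.2 × -98.1 = -107640 kJ/h
Sensible, feed 131→25 °C: -43643 kJ/h
Outlet flows (mol/h): A 992.75, H₂ 992.75, B 1097.2
Sensible, products 25→153 °C: 48628 kJ/h
Q = ΔH = -102660 kJ/h = -28.515 kW
Heat removed = 28.515 kW

Q_out = 28.5 kW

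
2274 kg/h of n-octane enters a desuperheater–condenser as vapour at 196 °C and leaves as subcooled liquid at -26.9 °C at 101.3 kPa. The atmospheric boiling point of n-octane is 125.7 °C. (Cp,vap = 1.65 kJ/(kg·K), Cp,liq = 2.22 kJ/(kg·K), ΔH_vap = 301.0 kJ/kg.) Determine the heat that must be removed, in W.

vapour 196→125.7 °C: -115.99 kJ/kg
condensation at 125.7 °C: -301 kJ/kg
liquid 125.7→-26.9 °C: -338.77 kJ/kg
Δh = -115.99 + -301 + -338.77 = -755.77 kJ/kg
Q = ṁ·Δh = 2274 kg/h × -755.77 kJ/kg = -1.7186e+06 kJ/h
|Q| = 477.39 kW = 477390 W

Q_c = 477000 W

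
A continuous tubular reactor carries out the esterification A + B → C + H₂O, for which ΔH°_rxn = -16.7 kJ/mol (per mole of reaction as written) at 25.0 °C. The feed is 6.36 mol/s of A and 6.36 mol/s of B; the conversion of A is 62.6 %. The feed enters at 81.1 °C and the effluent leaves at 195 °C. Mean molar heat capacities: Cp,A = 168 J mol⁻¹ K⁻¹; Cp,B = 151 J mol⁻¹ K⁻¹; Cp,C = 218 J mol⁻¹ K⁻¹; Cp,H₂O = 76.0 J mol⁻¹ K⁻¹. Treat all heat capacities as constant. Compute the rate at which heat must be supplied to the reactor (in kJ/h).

Extent of reaction ξ = 0.626 × 6.36 = 3.9814 mol/s
Reaction term: ξ·ΔH°_rxn = 3.9814 × -16.7 = -66.489 kJ/s
Sensible, feed 81.1→25 °C: -113.82 kJ/s
Outlet flows (mol/s): A 2.3786, B 2.3786, C 3.9814, H₂O 3.9814
Sensible, products 25→195 °C: 327.98 kJ/s
Q = ΔH = 147.68 kJ/s = 147.68 kW
Heat supplied = 531630 kJ/h

Q_in = 532000 kJ/h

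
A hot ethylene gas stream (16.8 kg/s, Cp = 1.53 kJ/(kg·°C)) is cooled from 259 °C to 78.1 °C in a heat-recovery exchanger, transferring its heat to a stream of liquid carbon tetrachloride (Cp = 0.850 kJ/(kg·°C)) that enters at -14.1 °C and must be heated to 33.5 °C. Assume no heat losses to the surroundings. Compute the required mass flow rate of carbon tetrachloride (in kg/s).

ṁ_c = 115 kg/s

Heat released by hot stream: Q = 16.8 × 1.53 × (259 − 78.1) = 4649.9 kJ/s
Energy balance on cold side (adiabatic exchanger): Q = ṁ_c·Cp_c·(T_c,out − T_c,in)
ṁ_c = 4649.9 / [0.850 × (33.5 − -14.1)] = 114.92 kg/s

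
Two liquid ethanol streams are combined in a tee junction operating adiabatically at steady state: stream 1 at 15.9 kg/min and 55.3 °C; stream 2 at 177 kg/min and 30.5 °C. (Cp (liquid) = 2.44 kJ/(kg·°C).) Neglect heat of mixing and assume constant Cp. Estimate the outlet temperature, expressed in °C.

Adiabatic, steady state ⇒ Σ ṁᵢCp,ᵢ(T_out − Tᵢ) = 0
Σ ṁᵢCp,ᵢTᵢ = 15.9×2.44×55.3 + 177×2.44×30.5 = 15318
Σ ṁᵢCp,ᵢ = 15.9×2.44 + 177×2.44 = 470.68
T_out = 15318 / 470.68 = 32.544 °C

T_out = 32.5 °C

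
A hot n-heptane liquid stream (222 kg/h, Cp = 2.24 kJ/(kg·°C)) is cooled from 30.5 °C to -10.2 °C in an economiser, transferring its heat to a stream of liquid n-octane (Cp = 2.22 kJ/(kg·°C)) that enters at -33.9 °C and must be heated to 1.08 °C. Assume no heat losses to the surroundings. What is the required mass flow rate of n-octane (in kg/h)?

Heat released by hot stream: Q = 222 × 2.24 × (30.5 − -10.2) = 20239 kJ/h
Energy balance on cold side (adiabatic exchanger): Q = ṁ_c·Cp_c·(T_c,out − T_c,in)
ṁ_c = 20239 / [2.22 × (1.08 − -33.9)] = 260.63 kg/h

ṁ_c = 261 kg/h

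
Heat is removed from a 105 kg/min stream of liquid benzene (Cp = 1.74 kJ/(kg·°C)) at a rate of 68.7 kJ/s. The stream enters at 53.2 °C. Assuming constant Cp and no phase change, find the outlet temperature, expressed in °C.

T_out = 30.6 °C

Q = 68.7 kJ/s = 4122 kJ/min
ΔT = Q/(ṁ·Cp) = 4122/(105×1.74) = 22.562 K
T_out = 53.2 − 22.562 = 30.638 °C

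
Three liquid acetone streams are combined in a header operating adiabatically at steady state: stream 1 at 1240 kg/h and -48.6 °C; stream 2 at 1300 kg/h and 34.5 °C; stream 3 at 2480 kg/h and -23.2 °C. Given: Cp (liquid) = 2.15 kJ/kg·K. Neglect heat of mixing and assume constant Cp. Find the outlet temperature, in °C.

Energy balance with Q = 0: Σ ṁᵢCp,ᵢ(T_out − Tᵢ) = 0
Σ ṁᵢCp,ᵢTᵢ = 1240×2.15×-48.6 + 1300×2.15×34.5 + 2480×2.15×-23.2 = -156840
Σ ṁᵢCp,ᵢ = 1240×2.15 + 1300×2.15 + 2480×2.15 = 10793
T_out = -156840 / 10793 = -14.532 °C

T_out = -14.5 °C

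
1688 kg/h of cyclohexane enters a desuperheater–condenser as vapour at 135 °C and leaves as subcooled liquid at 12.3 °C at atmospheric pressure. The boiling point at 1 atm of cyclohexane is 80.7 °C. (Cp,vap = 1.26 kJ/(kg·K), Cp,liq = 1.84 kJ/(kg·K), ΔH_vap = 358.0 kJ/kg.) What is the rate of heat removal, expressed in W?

vapour 135→80.7 °C: -68.418 kJ/kg
condensation at 80.7 °C: -358 kJ/kg
liquid 80.7→12.3 °C: -125.86 kJ/kg
Δh = -68.418 + -358 + -125.86 = -552.27 kJ/kg
Q = ṁ·Δh = 1688 kg/h × -552.27 kJ/kg = -932240 kJ/h
|Q| = 258.96 kW = 258960 W

Q_c = 259000 W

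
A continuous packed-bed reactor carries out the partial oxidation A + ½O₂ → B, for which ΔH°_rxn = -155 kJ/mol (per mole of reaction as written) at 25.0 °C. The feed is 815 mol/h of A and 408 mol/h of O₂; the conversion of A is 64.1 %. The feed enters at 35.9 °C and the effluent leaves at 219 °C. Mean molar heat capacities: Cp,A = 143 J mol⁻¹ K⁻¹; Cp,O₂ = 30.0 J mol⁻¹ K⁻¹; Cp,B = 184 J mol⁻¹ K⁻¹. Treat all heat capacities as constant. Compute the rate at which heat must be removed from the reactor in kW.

Q_out = 15.2 kW

Extent of reaction ξ = 0.641 × 815 = 522.41 mol/h
Reaction term: ξ·ΔH°_rxn = 522.41 × -155 = -80974 kJ/h
Sensible, feed 35.9→25 °C: -1403.8 kJ/h
Outlet flows (mol/h): A 292.59, O₂ 146.79, B 522.41
Sensible, products 25→219 °C: 27619 kJ/h
Q = ΔH = -54759 kJ/h = -15.211 kW
Heat removed = 15.211 kW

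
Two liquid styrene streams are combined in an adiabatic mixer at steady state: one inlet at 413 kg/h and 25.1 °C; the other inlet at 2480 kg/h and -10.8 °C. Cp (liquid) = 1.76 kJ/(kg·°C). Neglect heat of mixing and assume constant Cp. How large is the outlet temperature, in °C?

T_out = -5.67 °C

Energy balance with Q = 0: Σ ṁᵢCp,ᵢ(T_out − Tᵢ) = 0
Σ ṁᵢCp,ᵢTᵢ = 413×1.76×25.1 + 2480×1.76×-10.8 = -28895
Σ ṁᵢCp,ᵢ = 413×1.76 + 2480×1.76 = 5091.7
T_out = -28895 / 5091.7 = -5.675 °C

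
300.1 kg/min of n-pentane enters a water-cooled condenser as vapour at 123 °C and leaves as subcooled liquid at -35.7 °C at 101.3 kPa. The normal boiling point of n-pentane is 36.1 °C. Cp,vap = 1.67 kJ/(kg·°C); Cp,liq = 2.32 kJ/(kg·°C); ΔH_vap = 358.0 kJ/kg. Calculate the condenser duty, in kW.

Q_c = 3350 kW

vapour 123→36.1 °C: -145.12 kJ/kg
condensation at 36.1 °C: -358 kJ/kg
liquid 36.1→-35.7 °C: -166.58 kJ/kg
Δh = -145.12 + -358 + -166.58 = -669.7 kJ/kg
Q = ṁ·Δh = 300.1 kg/min × -669.7 kJ/kg = -200980 kJ/min
|Q| = 3349.6 kW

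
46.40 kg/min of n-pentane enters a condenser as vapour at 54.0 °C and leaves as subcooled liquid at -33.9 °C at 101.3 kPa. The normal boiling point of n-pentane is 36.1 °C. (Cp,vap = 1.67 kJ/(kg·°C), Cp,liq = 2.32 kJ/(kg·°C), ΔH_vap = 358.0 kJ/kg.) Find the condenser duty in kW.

vapour 54.0→36.1 °C: -29.893 kJ/kg
condensation at 36.1 °C: -358 kJ/kg
liquid 36.1→-33.9 °C: -162.4 kJ/kg
Δh = -29.893 + -358 + -162.4 = -550.29 kJ/kg
Q = ṁ·Δh = 46.40 kg/min × -550.29 kJ/kg = -25534 kJ/min
|Q| = 425.56 kW

Q_c = 426 kW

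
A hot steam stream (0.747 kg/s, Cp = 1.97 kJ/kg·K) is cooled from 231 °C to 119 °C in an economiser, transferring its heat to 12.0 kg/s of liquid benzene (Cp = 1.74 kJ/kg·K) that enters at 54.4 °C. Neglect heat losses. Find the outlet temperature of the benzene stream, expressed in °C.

Heat released by hot stream: Q = 0.747 × 1.97 × (231 − 119) = 164.82 kJ/s
Energy balance on cold side (adiabatic exchanger): Q = ṁ_c·Cp_c·(T_c,out − T_c,in)
T_c,out = 54.4 + 164.82/(12.0 × 1.74) = 62.294 °C

T_c,out = 62.3 °C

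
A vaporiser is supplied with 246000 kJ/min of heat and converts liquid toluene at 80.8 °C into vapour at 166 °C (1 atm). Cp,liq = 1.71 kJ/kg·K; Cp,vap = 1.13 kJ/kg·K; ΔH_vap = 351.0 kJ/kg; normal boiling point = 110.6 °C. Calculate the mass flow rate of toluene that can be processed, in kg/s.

ṁ = 8.83 kg/s

Δh = 1.71×(110.6−80.8) + 351.0 + 1.13×(166−110.6) = 464.56 kJ/kg
Q = 246000 kJ/min = 4100 kJ/s = 4100 kJ/s
ṁ = Q/Δh = 4100 / 464.56 = 8.8256 kg/s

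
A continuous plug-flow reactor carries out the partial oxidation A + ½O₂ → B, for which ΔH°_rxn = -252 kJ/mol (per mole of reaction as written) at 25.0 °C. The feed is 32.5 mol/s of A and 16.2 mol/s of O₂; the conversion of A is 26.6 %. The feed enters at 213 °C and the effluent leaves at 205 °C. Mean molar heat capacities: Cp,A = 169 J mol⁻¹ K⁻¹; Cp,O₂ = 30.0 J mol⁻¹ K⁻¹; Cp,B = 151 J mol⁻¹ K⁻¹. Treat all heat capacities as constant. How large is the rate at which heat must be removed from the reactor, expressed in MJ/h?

Q_out = 8200 MJ/h

Extent of reaction ξ = 0.266 × 32.5 = 8.645 mol/s
Reaction term: ξ·ΔH°_rxn = 8.645 × -252 = -2178.5 kJ/s
Sensible, feed 213→25 °C: -1124 kJ/s
Outlet flows (mol/s): A 23.855, O₂ 11.877, B 8.645
Sensible, products 25→205 °C: 1024.8 kJ/s
Q = ΔH = -2277.7 kJ/s = -2277.7 kW
Heat removed = 8199.8 MJ/h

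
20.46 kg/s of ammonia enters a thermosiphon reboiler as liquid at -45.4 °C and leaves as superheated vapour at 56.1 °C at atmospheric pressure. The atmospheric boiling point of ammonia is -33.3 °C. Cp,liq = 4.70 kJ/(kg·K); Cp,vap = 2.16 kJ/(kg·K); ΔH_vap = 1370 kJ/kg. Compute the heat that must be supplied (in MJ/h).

liquid -45.4→-33.3 °C: 56.87 kJ/kg
vaporisation at -33.3 °C: 1370 kJ/kg
vapour -33.3→56.1 °C: 193.1 kJ/kg
Δh = 56.87 + 1370 + 193.1 = 1620 kJ/kg
Q = ṁ·Δh = 20.46 kg/s × 1620 kJ/kg = 33145 kJ/s
|Q| = 33145 kW = 119320 MJ/h

Q = 119000 MJ/h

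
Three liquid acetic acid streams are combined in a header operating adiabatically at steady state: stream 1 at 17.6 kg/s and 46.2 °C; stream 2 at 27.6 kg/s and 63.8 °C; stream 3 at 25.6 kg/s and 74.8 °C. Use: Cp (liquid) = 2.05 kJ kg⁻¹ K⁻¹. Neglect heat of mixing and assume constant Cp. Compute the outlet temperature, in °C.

Energy balance with Q = 0: Σ ṁᵢCp,ᵢ(T_out − Tᵢ) = 0
Σ ṁᵢCp,ᵢTᵢ = 17.6×2.05×46.2 + 27.6×2.05×63.8 + 25.6×2.05×74.8 = 9202.2
Σ ṁᵢCp,ᵢ = 17.6×2.05 + 27.6×2.05 + 25.6×2.05 = 145.14
T_out = 9202.2 / 145.14 = 63.402 °C

T_out = 63.4 °C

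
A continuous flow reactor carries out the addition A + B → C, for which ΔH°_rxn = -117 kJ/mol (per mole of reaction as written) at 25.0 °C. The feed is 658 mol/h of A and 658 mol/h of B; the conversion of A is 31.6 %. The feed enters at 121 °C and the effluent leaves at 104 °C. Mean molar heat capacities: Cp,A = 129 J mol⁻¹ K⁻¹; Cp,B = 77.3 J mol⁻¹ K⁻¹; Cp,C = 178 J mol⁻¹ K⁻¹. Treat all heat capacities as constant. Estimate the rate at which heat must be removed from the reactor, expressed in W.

Q_out = 7530 W

Extent of reaction ξ = 0.316 × 658 = 207.93 mol/h
Reaction term: ξ·ΔH°_rxn = 207.93 × -117 = -24328 kJ/h
Sensible, feed 121→25 °C: -13032 kJ/h
Outlet flows (mol/h): A 450.07, B 450.07, C 207.93
Sensible, products 25→104 °C: 10259 kJ/h
Q = ΔH = -27100 kJ/h = -7.5278 kW
Heat removed = 7527.8 W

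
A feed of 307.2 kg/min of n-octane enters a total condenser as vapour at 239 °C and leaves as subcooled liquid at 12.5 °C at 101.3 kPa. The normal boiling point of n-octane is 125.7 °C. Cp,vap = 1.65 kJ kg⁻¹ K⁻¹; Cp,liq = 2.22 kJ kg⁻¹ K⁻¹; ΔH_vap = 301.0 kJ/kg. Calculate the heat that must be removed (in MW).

Q_c = 3.78 MW

vapour 239→125.7 °C: -186.94 kJ/kg
condensation at 125.7 °C: -301 kJ/kg
liquid 125.7→12.5 °C: -251.3 kJ/kg
Δh = -186.94 + -301 + -251.3 = -739.25 kJ/kg
Q = ṁ·Δh = 307.2 kg/min × -739.25 kJ/kg = -227100 kJ/min
|Q| = 3785 kW = 3.785 MW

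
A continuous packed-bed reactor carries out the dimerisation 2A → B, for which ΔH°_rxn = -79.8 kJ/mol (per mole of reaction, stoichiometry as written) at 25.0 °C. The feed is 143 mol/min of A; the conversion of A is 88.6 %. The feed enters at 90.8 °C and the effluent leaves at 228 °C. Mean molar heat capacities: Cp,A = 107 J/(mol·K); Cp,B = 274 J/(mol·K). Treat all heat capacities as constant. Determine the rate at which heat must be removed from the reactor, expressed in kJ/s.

Q_out = 36.4 kJ/s

Extent of reaction ξ = 0.886 × 143 / 2 = 63.349 mol/min
Reaction term: ξ·ΔH°_rxn = 63.349 × -79.8 = -5055.3 kJ/min
Sensible, feed 90.8→25 °C: -1006.8 kJ/min
Outlet flows (mol/min): A 16.302, B 63.349
Sensible, products 25→228 °C: 3877.7 kJ/min
Q = ΔH = -2184.4 kJ/min = -36.406 kW
Heat removed = 36.406 kJ/s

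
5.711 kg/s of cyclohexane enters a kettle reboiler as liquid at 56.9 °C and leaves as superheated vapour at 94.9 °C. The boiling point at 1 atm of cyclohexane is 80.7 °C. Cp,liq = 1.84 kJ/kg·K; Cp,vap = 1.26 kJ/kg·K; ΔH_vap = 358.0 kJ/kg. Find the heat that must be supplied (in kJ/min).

liquid 56.9→80.7 °C: 43.792 kJ/kg
vaporisation at 80.7 °C: 358 kJ/kg
vapour 80.7→94.9 °C: 17.892 kJ/kg
Δh = 43.792 + 358 + 17.892 = 419.68 kJ/kg
Q = ṁ·Δh = 5.711 kg/s × 419.68 kJ/kg = 2396.8 kJ/s
|Q| = 2396.8 kW = 143810 kJ/min

Q = 144000 kJ/min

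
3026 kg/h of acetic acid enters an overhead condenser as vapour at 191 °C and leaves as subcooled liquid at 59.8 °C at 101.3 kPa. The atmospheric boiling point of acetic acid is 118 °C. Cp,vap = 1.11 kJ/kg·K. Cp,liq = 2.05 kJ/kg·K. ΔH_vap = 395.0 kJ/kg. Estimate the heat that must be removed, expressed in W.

vapour 191→118 °C: -81.03 kJ/kg
condensation at 118 °C: -395 kJ/kg
liquid 118→59.8 °C: -119.31 kJ/kg
Δh = -81.03 + -395 + -119.31 = -595.34 kJ/kg
Q = ṁ·Δh = 3026 kg/h × -595.34 kJ/kg = -1.8015e+06 kJ/h
|Q| = 500.42 kW = 500420 W

Q_c = 500000 W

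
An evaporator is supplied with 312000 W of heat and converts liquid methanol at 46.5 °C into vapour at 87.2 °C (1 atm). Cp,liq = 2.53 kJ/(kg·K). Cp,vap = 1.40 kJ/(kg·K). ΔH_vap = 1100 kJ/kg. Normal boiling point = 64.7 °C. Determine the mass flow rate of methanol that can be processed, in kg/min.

ṁ = 15.9 kg/min

Δh = 2.53×(64.7−46.5) + 1100 + 1.40×(87.2−64.7) = 1177.5 kJ/kg
Q = 312000 W = 312 kJ/s = 18720 kJ/min
ṁ = Q/Δh = 18720 / 1177.5 = 15.897 kg/min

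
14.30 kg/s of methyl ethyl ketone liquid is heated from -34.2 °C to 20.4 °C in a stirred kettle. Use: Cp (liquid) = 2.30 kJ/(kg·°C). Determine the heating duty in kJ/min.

Q = 108000 kJ/min

Q = ṁ·Cp·ΔT = 14.30 × 2.30 × (20.4 − -34.2) = 1795.8 kJ/s
Heating duty = 107750 kJ/min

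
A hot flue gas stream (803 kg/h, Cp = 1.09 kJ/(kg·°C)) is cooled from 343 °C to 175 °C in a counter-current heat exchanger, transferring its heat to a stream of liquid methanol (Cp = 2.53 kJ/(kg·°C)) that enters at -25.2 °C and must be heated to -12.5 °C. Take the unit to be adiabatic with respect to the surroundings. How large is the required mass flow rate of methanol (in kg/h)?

Heat released by hot stream: Q = 803 × 1.09 × (343 − 175) = 147050 kJ/h
Energy balance on cold side (adiabatic exchanger): Q = ṁ_c·Cp_c·(T_c,out − T_c,in)
ṁ_c = 147050 / [2.53 × (-12.5 − -25.2)] = 4576.4 kg/h

ṁ_c = 4580 kg/h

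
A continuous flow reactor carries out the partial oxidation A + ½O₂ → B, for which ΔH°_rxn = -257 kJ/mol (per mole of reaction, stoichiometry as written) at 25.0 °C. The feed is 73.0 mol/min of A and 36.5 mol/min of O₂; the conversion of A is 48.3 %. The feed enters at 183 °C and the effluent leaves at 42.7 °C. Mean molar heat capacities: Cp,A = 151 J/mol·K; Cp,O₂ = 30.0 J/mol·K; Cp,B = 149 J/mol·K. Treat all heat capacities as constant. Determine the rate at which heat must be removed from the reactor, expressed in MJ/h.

Q_out = 646 MJ/h

Extent of reaction ξ = 0.483 × 73.0 = 35.259 mol/min
Reaction term: ξ·ΔH°_rxn = 35.259 × -257 = -9061.6 kJ/min
Sensible, feed 183→25 °C: -1914.6 kJ/min
Outlet flows (mol/min): A 37.741, O₂ 18.87, B 35.259
Sensible, products 25→42.7 °C: 203.88 kJ/min
Q = ΔH = -10772 kJ/min = -179.54 kW
Heat removed = 646.34 MJ/h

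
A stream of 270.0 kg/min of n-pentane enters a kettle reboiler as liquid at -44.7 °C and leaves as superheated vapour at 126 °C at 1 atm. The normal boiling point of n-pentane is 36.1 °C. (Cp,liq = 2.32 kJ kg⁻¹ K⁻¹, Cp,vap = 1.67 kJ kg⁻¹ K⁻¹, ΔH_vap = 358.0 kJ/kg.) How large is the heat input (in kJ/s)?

liquid -44.7→36.1 °C: 187.46 kJ/kg
vaporisation at 36.1 °C: 358 kJ/kg
vapour 36.1→126 °C: 150.13 kJ/kg
Δh = 187.46 + 358 + 150.13 = 695.59 kJ/kg
Q = ṁ·Δh = 270.0 kg/min × 695.59 kJ/kg = 187810 kJ/min
|Q| = 3130.2 kW

Q = 3130 kJ/s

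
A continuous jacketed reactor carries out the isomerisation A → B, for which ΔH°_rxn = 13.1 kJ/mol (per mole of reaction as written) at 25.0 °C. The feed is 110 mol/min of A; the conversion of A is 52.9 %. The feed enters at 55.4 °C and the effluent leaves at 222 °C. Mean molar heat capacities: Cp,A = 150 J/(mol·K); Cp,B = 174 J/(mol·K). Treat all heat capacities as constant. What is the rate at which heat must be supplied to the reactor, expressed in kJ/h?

Q_in = 227000 kJ/h

Extent of reaction ξ = 0.529 × 110 = 58.19 mol/min
Reaction term: ξ·ΔH°_rxn = 58.19 × 13.1 = 762.29 kJ/min
Sensible, feed 55.4→25 °C: -501.6 kJ/min
Outlet flows (mol/min): A 51.81, B 58.19
Sensible, products 25→222 °C: 3525.6 kJ/min
Q = ΔH = 3786.3 kJ/min = 63.105 kW
Heat supplied = 227180 kJ/h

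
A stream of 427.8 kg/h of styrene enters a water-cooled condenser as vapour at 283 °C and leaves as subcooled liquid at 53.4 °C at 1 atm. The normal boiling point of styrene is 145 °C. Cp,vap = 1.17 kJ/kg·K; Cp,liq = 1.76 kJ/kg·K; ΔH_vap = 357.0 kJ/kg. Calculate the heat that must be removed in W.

Q_c = 80800 W

vapour 283→145 °C: -161.46 kJ/kg
condensation at 145 °C: -357 kJ/kg
liquid 145→53.4 °C: -161.22 kJ/kg
Δh = -161.46 + -357 + -161.22 = -679.68 kJ/kg
Q = ṁ·Δh = 427.8 kg/h × -679.68 kJ/kg = -290770 kJ/h
|Q| = 80.768 kW = 80768 W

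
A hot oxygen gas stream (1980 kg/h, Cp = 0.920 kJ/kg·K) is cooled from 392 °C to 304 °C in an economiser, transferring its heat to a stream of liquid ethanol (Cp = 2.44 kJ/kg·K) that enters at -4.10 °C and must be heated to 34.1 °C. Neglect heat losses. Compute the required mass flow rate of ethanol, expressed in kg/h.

ṁ_c = 1720 kg/h

Heat released by hot stream: Q = 1980 × 0.920 × (392 − 304) = 160300 kJ/h
Energy balance on cold side (adiabatic exchanger): Q = ṁ_c·Cp_c·(T_c,out − T_c,in)
ṁ_c = 160300 / [2.44 × (34.1 − -4.10)] = 1719.8 kg/h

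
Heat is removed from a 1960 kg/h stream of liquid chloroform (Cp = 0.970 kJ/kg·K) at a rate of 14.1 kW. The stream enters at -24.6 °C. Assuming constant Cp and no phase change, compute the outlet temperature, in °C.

T_out = -51.3 °C

Q = 14.1 kW = 50760 kJ/h
ΔT = Q/(ṁ·Cp) = 50760/(1960×0.970) = 26.699 K
T_out = -24.6 − 26.699 = -51.299 °C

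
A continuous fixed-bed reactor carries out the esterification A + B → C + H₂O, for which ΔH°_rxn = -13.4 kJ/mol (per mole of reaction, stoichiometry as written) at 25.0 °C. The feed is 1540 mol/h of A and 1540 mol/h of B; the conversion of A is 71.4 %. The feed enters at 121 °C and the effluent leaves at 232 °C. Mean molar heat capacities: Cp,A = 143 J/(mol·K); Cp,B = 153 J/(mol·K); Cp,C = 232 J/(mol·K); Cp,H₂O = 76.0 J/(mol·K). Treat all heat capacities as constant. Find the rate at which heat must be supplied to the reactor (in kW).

Q_in = 10.7 kW

Extent of reaction ξ = 0.714 × 1540 = 1099.6 mol/h
Reaction term: ξ·ΔH°_rxn = 1099.6 × -13.4 = -14734 kJ/h
Sensible, feed 121→25 °C: -43761 kJ/h
Outlet flows (mol/h): A 440.44, B 440.44, C 1099.6, H₂O 1099.6
Sensible, products 25→232 °C: 97090 kJ/h
Q = ΔH = 38595 kJ/h = 10.721 kW
Heat supplied = 10.721 kW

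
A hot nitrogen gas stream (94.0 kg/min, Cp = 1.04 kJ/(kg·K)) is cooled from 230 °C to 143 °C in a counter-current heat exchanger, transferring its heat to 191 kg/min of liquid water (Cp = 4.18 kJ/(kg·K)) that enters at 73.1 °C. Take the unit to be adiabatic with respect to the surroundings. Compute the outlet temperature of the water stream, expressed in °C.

Heat released by hot stream: Q = 94.0 × 1.04 × (230 − 143) = 8505.1 kJ/min
Energy balance on cold side (adiabatic exchanger): Q = ṁ_c·Cp_c·(T_c,out − T_c,in)
T_c,out = 73.1 + 8505.1/(191 × 4.18) = 83.753 °C

T_c,out = 83.8 °C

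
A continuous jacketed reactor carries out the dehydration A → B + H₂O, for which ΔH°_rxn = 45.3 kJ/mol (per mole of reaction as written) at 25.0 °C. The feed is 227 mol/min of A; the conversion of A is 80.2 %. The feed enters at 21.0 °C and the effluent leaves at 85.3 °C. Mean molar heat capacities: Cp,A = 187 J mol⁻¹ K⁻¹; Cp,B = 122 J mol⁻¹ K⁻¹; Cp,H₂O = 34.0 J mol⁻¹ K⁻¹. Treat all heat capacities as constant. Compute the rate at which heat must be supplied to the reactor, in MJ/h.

Extent of reaction ξ = 0.802 × 227 = 182.05 mol/min
Reaction term: ξ·ΔH°_rxn = 182.05 × 45.3 = 8247 kJ/min
Sensible, feed 21.0→25 °C: 169.8 kJ/min
Outlet flows (mol/min): A 44.946, B 182.05, H₂O 182.05
Sensible, products 25→85.3 °C: 2219.4 kJ/min
Q = ΔH = 10636 kJ/min = 177.27 kW
Heat supplied = 638.17 MJ/h

Q_in = 638 MJ/h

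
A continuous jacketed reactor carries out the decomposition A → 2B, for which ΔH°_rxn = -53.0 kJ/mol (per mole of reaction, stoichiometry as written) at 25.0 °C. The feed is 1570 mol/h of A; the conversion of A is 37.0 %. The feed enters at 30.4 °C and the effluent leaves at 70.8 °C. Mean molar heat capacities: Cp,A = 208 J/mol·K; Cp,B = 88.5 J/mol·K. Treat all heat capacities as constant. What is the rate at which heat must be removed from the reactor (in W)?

Extent of reaction ξ = 0.370 × 1570 = 580.9 mol/h
Reaction term: ξ·ΔH°_rxn = 580.9 × -53.0 = -30788 kJ/h
Sensible, feed 30.4→25 °C: -1763.4 kJ/h
Outlet flows (mol/h): A 989.1, B 1161.8
Sensible, products 25→70.8 °C: 14132 kJ/h
Q = ΔH = -18419 kJ/h = -5.1165 kW
Heat removed = 5116.5 W

Q_out = 5120 W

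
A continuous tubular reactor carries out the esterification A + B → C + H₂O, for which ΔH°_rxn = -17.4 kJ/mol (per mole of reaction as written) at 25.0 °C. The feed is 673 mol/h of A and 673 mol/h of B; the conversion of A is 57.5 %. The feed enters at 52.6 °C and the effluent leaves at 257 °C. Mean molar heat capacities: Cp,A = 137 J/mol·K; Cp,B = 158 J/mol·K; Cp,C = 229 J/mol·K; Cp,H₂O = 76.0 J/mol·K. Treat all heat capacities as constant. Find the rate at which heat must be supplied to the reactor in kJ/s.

Extent of reaction ξ = 0.575 × 673 = 386.97 mol/h
Reaction term: ξ·ΔH°_rxn = 386.97 × -17.4 = -6733.4 kJ/h
Sensible, feed 52.6→25 °C: -5479.6 kJ/h
Outlet flows (mol/h): A 286.03, B 286.03, C 386.97, H₂O 386.97
Sensible, products 25→257 °C: 46958 kJ/h
Q = ΔH = 34745 kJ/h = 9.6514 kW
Heat supplied = 9.6514 kJ/s

Q_in = 9.65 kJ/s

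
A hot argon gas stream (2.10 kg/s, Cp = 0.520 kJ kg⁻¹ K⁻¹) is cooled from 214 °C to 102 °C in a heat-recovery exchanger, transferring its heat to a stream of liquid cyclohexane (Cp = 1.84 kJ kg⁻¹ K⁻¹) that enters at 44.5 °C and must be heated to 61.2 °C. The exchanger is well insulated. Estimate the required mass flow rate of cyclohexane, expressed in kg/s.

ṁ_c = 3.98 kg/s

Heat released by hot stream: Q = 2.10 × 0.520 × (214 − 102) = 122.3 kJ/s
Energy balance on cold side (adiabatic exchanger): Q = ṁ_c·Cp_c·(T_c,out − T_c,in)
ṁ_c = 122.3 / [1.84 × (61.2 − 44.5)] = 3.9802 kg/s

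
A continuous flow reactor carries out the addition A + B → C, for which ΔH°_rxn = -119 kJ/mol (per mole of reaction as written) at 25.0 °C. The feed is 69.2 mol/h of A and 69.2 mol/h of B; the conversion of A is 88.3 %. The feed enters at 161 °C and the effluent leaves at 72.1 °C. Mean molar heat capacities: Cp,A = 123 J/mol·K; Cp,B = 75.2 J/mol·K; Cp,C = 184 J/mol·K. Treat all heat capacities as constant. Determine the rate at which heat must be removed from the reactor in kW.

Extent of reaction ξ = 0.883 × 69.2 = 61.104 mol/h
Reaction term: ξ·ΔH°_rxn = 61.104 × -119 = -7271.3 kJ/h
Sensible, feed 161→25 °C: -1865.3 kJ/h
Outlet flows (mol/h): A 8.0964, B 8.0964, C 61.104
Sensible, products 25→72.1 °C: 605.13 kJ/h
Q = ΔH = -8531.5 kJ/h = -2.3699 kW
Heat removed = 2.3699 kW

Q_out = 2.37 kW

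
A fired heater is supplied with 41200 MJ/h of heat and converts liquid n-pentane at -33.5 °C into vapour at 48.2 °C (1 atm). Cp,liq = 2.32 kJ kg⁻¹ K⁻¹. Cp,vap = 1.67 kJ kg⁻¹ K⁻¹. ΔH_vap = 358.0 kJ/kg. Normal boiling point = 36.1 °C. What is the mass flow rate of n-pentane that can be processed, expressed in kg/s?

ṁ = 21.2 kg/s

Δh = 2.32×(36.1−-33.5) + 358.0 + 1.67×(48.2−36.1) = 539.68 kJ/kg
Q = 41200 MJ/h = 11444 kJ/s = 11444 kJ/s
ṁ = Q/Δh = 11444 / 539.68 = 21.206 kg/s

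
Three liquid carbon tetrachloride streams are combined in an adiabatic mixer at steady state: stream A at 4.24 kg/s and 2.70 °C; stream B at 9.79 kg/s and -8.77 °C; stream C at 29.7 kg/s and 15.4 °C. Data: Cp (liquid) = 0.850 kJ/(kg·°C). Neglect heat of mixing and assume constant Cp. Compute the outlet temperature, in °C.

T_out = 8.76 °C

No heat crosses the boundary, so H_out = H_in.
T_out = Σ ṁᵢCp,ᵢTᵢ / Σ ṁᵢCp,ᵢ
      = 325.52 / 37.17 = 8.7576 °C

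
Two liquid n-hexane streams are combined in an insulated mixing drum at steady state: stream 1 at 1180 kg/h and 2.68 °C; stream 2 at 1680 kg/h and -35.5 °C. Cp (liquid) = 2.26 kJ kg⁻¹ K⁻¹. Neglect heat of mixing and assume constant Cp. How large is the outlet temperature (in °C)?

T_out = -19.7 °C

Energy balance with Q = 0: Σ ṁᵢCp,ᵢ(T_out − Tᵢ) = 0
T_out = Σ ṁᵢCp,ᵢTᵢ / Σ ṁᵢCp,ᵢ
      = -127640 / 6463.6 = -19.747 °C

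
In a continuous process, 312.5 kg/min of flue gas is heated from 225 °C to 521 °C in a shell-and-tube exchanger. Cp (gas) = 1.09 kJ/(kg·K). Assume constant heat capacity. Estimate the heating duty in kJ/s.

Q = ṁ·Cp·ΔT = 312.5 × 1.09 × (521 − 225) = 100820 kJ/min
Converting: 100820 / 60 s = 1680.4 kW

Q = 1680 kJ/s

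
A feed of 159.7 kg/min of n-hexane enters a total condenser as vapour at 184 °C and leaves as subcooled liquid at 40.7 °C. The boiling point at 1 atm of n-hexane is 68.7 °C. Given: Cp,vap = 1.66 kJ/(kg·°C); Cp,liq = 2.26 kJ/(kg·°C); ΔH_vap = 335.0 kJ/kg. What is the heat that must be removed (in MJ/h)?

vapour 184→68.7 °C: -191.4 kJ/kg
condensation at 68.7 °C: -335 kJ/kg
liquid 68.7→40.7 °C: -63.28 kJ/kg
Δh = -191.4 + -335 + -63.28 = -589.68 kJ/kg
Q = ṁ·Δh = 159.7 kg/min × -589.68 kJ/kg = -94172 kJ/min
|Q| = 1569.5 kW = 5650.3 MJ/h

Q_c = 5650 MJ/h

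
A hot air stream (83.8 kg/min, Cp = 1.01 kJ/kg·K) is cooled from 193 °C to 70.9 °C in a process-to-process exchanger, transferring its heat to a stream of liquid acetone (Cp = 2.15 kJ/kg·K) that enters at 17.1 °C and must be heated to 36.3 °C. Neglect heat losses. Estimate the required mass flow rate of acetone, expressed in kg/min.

ṁ_c = 250 kg/min

Heat released by hot stream: Q = 83.8 × 1.01 × (193 − 70.9) = 10334 kJ/min
Energy balance on cold side (adiabatic exchanger): Q = ṁ_c·Cp_c·(T_c,out − T_c,in)
ṁ_c = 10334 / [2.15 × (36.3 − 17.1)] = 250.35 kg/min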